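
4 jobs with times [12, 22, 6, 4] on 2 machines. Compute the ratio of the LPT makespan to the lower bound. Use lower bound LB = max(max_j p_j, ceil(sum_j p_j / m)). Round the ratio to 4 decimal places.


LPT order: [22, 12, 6, 4]
Machine loads after assignment: [22, 22]
LPT makespan = 22
Lower bound = max(max_job, ceil(total/2)) = max(22, 22) = 22
Ratio = 22 / 22 = 1.0

1.0


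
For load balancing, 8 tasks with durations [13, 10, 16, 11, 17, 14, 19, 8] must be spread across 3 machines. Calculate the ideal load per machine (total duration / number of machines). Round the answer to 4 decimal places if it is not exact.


Total processing time = 13 + 10 + 16 + 11 + 17 + 14 + 19 + 8 = 108
Number of machines = 3
Ideal balanced load = 108 / 3 = 36.0

36.0


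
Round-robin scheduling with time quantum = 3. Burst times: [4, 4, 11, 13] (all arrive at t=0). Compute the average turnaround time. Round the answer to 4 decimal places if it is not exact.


Time quantum = 3
Execution trace:
  J1 runs 3 units, time = 3
  J2 runs 3 units, time = 6
  J3 runs 3 units, time = 9
  J4 runs 3 units, time = 12
  J1 runs 1 units, time = 13
  J2 runs 1 units, time = 14
  J3 runs 3 units, time = 17
  J4 runs 3 units, time = 20
  J3 runs 3 units, time = 23
  J4 runs 3 units, time = 26
  J3 runs 2 units, time = 28
  J4 runs 3 units, time = 31
  J4 runs 1 units, time = 32
Finish times: [13, 14, 28, 32]
Average turnaround = 87/4 = 21.75

21.75


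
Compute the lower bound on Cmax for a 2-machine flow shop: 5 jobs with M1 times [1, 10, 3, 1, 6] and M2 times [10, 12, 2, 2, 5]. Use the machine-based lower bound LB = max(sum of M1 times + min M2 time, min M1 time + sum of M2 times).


LB1 = sum(M1 times) + min(M2 times) = 21 + 2 = 23
LB2 = min(M1 times) + sum(M2 times) = 1 + 31 = 32
Lower bound = max(LB1, LB2) = max(23, 32) = 32

32


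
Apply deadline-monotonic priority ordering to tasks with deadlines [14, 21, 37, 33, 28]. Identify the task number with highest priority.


Sort tasks by relative deadline (ascending):
  Task 1: deadline = 14
  Task 2: deadline = 21
  Task 5: deadline = 28
  Task 4: deadline = 33
  Task 3: deadline = 37
Priority order (highest first): [1, 2, 5, 4, 3]
Highest priority task = 1

1


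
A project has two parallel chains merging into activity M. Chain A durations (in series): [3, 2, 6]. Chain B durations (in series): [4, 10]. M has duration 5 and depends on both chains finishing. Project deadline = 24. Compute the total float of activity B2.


Forward pass: ES(B2) = sum of predecessors on chain B = 4
EF = ES + duration = 4 + 10 = 14
Backward pass: LF(M) = deadline = 24; LS(M) = 24 - 5 = 19
LF(B2) = LS(M) - sum(successors on chain B) = 19 - 0 = 19
LS = LF - duration = 19 - 10 = 9
Total float = LS - ES = 9 - 4 = 5

5


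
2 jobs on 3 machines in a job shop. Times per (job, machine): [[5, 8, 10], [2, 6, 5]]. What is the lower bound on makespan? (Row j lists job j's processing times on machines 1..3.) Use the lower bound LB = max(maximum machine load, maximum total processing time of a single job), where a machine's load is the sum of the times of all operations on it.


Machine loads:
  Machine 1: 5 + 2 = 7
  Machine 2: 8 + 6 = 14
  Machine 3: 10 + 5 = 15
Max machine load = 15
Job totals:
  Job 1: 23
  Job 2: 13
Max job total = 23
Lower bound = max(15, 23) = 23

23


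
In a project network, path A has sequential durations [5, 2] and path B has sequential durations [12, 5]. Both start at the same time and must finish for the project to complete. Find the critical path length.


Path A total = 5 + 2 = 7
Path B total = 12 + 5 = 17
Critical path = longest path = max(7, 17) = 17

17


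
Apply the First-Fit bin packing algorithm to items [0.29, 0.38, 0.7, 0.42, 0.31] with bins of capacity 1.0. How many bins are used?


Place items sequentially using First-Fit:
  Item 0.29 -> new Bin 1
  Item 0.38 -> Bin 1 (now 0.67)
  Item 0.7 -> new Bin 2
  Item 0.42 -> new Bin 3
  Item 0.31 -> Bin 1 (now 0.98)
Total bins used = 3

3


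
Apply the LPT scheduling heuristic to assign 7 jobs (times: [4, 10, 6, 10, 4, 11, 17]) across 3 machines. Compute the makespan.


Sort jobs in decreasing order (LPT): [17, 11, 10, 10, 6, 4, 4]
Assign each job to the least loaded machine:
  Machine 1: jobs [17, 4], load = 21
  Machine 2: jobs [11, 6, 4], load = 21
  Machine 3: jobs [10, 10], load = 20
Makespan = max load = 21

21


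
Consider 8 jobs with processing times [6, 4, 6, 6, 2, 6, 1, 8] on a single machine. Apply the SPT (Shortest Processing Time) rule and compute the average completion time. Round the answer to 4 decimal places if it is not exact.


Sort jobs by processing time (SPT order): [1, 2, 4, 6, 6, 6, 6, 8]
Compute completion times sequentially:
  Job 1: processing = 1, completes at 1
  Job 2: processing = 2, completes at 3
  Job 3: processing = 4, completes at 7
  Job 4: processing = 6, completes at 13
  Job 5: processing = 6, completes at 19
  Job 6: processing = 6, completes at 25
  Job 7: processing = 6, completes at 31
  Job 8: processing = 8, completes at 39
Sum of completion times = 138
Average completion time = 138/8 = 17.25

17.25


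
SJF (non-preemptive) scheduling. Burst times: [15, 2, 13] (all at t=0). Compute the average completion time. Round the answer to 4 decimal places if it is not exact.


SJF order (ascending): [2, 13, 15]
Completion times:
  Job 1: burst=2, C=2
  Job 2: burst=13, C=15
  Job 3: burst=15, C=30
Average completion = 47/3 = 15.6667

15.6667


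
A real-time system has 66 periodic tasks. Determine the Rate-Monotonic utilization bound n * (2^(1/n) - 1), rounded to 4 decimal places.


Compute 2^(1/66) = 1.0105575720
Subtract 1: 1.0105575720 - 1 = 0.0105575720
Multiply by n: 66 * 0.0105575720 = 0.6967997520
Round to 4 dp: 0.6968

0.6968


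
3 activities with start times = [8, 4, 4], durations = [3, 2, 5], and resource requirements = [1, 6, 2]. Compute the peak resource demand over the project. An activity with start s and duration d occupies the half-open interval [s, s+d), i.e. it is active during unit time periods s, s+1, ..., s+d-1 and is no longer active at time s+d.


Each activity i is active on [start_i, start_i + duration_i).
Compute total resource usage per time slot:
  t=0: active resources = [], total = 0
  t=1: active resources = [], total = 0
  t=2: active resources = [], total = 0
  t=3: active resources = [], total = 0
  t=4: active resources = [6, 2], total = 8
  t=5: active resources = [6, 2], total = 8
  t=6: active resources = [2], total = 2
  t=7: active resources = [2], total = 2
  t=8: active resources = [1, 2], total = 3
  t=9: active resources = [1], total = 1
  t=10: active resources = [1], total = 1
Peak resource demand = 8

8


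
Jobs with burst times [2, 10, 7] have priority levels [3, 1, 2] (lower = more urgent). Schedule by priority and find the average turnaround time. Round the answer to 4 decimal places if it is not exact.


Sort by priority (ascending = highest first):
Order: [(1, 10), (2, 7), (3, 2)]
Completion times:
  Priority 1, burst=10, C=10
  Priority 2, burst=7, C=17
  Priority 3, burst=2, C=19
Average turnaround = 46/3 = 15.3333

15.3333


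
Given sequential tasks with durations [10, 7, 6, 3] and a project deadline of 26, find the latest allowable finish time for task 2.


LF(activity 2) = deadline - sum of successor durations
Successors: activities 3 through 4 with durations [6, 3]
Sum of successor durations = 9
LF = 26 - 9 = 17

17


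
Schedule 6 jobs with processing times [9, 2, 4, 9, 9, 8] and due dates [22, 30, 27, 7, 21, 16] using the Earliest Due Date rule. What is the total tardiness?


Sort by due date (EDD order): [(9, 7), (8, 16), (9, 21), (9, 22), (4, 27), (2, 30)]
Compute completion times and tardiness:
  Job 1: p=9, d=7, C=9, tardiness=max(0,9-7)=2
  Job 2: p=8, d=16, C=17, tardiness=max(0,17-16)=1
  Job 3: p=9, d=21, C=26, tardiness=max(0,26-21)=5
  Job 4: p=9, d=22, C=35, tardiness=max(0,35-22)=13
  Job 5: p=4, d=27, C=39, tardiness=max(0,39-27)=12
  Job 6: p=2, d=30, C=41, tardiness=max(0,41-30)=11
Total tardiness = 44

44


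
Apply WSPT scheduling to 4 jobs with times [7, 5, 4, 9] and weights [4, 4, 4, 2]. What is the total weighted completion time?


Compute p/w ratios and sort ascending (WSPT): [(4, 4), (5, 4), (7, 4), (9, 2)]
Compute weighted completion times:
  Job (p=4,w=4): C=4, w*C=4*4=16
  Job (p=5,w=4): C=9, w*C=4*9=36
  Job (p=7,w=4): C=16, w*C=4*16=64
  Job (p=9,w=2): C=25, w*C=2*25=50
Total weighted completion time = 166

166


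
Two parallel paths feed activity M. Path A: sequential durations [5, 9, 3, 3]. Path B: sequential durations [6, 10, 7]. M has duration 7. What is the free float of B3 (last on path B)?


ES(B3) = sum of predecessors on chain B = 16
EF(B3) = ES + duration = 16 + 7 = 23
Successor of B3 is M. ES(M) = max(sum(A), sum(B)) = max(20, 23) = 23
Free float = ES(successor) - EF(current) = 23 - 23 = 0

0


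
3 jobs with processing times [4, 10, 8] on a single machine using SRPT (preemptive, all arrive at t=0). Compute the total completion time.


Since all jobs arrive at t=0, SRPT equals SPT ordering.
SPT order: [4, 8, 10]
Completion times:
  Job 1: p=4, C=4
  Job 2: p=8, C=12
  Job 3: p=10, C=22
Total completion time = 4 + 12 + 22 = 38

38


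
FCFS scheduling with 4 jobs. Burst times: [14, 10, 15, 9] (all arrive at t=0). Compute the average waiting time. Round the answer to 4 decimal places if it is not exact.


FCFS order (as given): [14, 10, 15, 9]
Waiting times:
  Job 1: wait = 0
  Job 2: wait = 14
  Job 3: wait = 24
  Job 4: wait = 39
Sum of waiting times = 77
Average waiting time = 77/4 = 19.25

19.25


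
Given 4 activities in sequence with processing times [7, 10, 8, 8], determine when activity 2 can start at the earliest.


Activity 2 starts after activities 1 through 1 complete.
Predecessor durations: [7]
ES = 7 = 7

7


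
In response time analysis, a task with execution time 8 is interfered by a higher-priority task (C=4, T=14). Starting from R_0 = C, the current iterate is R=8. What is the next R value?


R_next = C + ceil(R_prev / T_hp) * C_hp
ceil(8 / 14) = ceil(0.5714) = 1
Interference = 1 * 4 = 4
R_next = 8 + 4 = 12

12


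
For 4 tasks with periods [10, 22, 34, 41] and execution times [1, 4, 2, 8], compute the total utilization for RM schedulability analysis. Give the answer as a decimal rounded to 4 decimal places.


Compute individual utilizations (exact fractions):
  Task 1: C/T = 1/10 (approx. 0.1)
  Task 2: C/T = 4/22 = 2/11 (approx. 0.1818)
  Task 3: C/T = 2/34 = 1/17 (approx. 0.0588)
  Task 4: C/T = 8/41 (approx. 0.1951)
Total utilization U = 1/10 + 2/11 + 1/17 + 8/41 = 41077/76670
Rounded to 4 decimal places: U = 0.5358
RM (Liu & Layland) bound for 4 tasks = 0.756828; compare with U = 41077/76670 (approx. 0.535764)
U <= bound, so schedulable by RM sufficient condition.

0.5358


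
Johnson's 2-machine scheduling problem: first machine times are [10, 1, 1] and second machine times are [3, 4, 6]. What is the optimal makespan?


Apply Johnson's rule:
  Group 1 (a <= b): [(2, 1, 4), (3, 1, 6)]
  Group 2 (a > b): [(1, 10, 3)]
Optimal job order: [2, 3, 1]
Schedule:
  Job 2: M1 done at 1, M2 done at 5
  Job 3: M1 done at 2, M2 done at 11
  Job 1: M1 done at 12, M2 done at 15
Makespan = 15

15


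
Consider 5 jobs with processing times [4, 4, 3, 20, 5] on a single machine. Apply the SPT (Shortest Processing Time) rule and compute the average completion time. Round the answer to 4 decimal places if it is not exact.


Sort jobs by processing time (SPT order): [3, 4, 4, 5, 20]
Compute completion times sequentially:
  Job 1: processing = 3, completes at 3
  Job 2: processing = 4, completes at 7
  Job 3: processing = 4, completes at 11
  Job 4: processing = 5, completes at 16
  Job 5: processing = 20, completes at 36
Sum of completion times = 73
Average completion time = 73/5 = 14.6

14.6


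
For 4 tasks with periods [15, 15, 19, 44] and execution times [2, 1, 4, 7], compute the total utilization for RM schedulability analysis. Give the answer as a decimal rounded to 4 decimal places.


Compute individual utilizations (exact fractions):
  Task 1: C/T = 2/15 (approx. 0.1333)
  Task 2: C/T = 1/15 (approx. 0.0667)
  Task 3: C/T = 4/19 (approx. 0.2105)
  Task 4: C/T = 7/44 (approx. 0.1591)
Total utilization U = 2/15 + 1/15 + 4/19 + 7/44 = 2381/4180
Rounded to 4 decimal places: U = 0.5696
RM (Liu & Layland) bound for 4 tasks = 0.756828; compare with U = 2381/4180 (approx. 0.569617)
U <= bound, so schedulable by RM sufficient condition.

0.5696


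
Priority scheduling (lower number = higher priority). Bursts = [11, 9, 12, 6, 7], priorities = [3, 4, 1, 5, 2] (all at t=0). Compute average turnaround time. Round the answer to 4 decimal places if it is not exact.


Sort by priority (ascending = highest first):
Order: [(1, 12), (2, 7), (3, 11), (4, 9), (5, 6)]
Completion times:
  Priority 1, burst=12, C=12
  Priority 2, burst=7, C=19
  Priority 3, burst=11, C=30
  Priority 4, burst=9, C=39
  Priority 5, burst=6, C=45
Average turnaround = 145/5 = 29.0

29.0


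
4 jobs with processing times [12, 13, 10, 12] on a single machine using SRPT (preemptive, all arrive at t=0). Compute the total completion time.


Since all jobs arrive at t=0, SRPT equals SPT ordering.
SPT order: [10, 12, 12, 13]
Completion times:
  Job 1: p=10, C=10
  Job 2: p=12, C=22
  Job 3: p=12, C=34
  Job 4: p=13, C=47
Total completion time = 10 + 22 + 34 + 47 = 113

113


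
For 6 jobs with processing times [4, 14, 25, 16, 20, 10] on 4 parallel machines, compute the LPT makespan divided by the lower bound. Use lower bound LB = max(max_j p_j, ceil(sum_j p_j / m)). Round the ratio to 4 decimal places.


LPT order: [25, 20, 16, 14, 10, 4]
Machine loads after assignment: [25, 20, 20, 24]
LPT makespan = 25
Lower bound = max(max_job, ceil(total/4)) = max(25, 23) = 25
Ratio = 25 / 25 = 1.0

1.0


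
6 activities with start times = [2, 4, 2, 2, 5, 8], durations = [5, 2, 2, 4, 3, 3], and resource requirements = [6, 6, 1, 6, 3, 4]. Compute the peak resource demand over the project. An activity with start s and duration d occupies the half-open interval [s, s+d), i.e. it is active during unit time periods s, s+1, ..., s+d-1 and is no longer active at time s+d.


Each activity i is active on [start_i, start_i + duration_i).
Compute total resource usage per time slot:
  t=0: active resources = [], total = 0
  t=1: active resources = [], total = 0
  t=2: active resources = [6, 1, 6], total = 13
  t=3: active resources = [6, 1, 6], total = 13
  t=4: active resources = [6, 6, 6], total = 18
  t=5: active resources = [6, 6, 6, 3], total = 21
  t=6: active resources = [6, 3], total = 9
  t=7: active resources = [3], total = 3
  t=8: active resources = [4], total = 4
  t=9: active resources = [4], total = 4
  t=10: active resources = [4], total = 4
Peak resource demand = 21

21


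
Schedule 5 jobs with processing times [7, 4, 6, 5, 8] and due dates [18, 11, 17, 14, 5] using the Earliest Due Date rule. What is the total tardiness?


Sort by due date (EDD order): [(8, 5), (4, 11), (5, 14), (6, 17), (7, 18)]
Compute completion times and tardiness:
  Job 1: p=8, d=5, C=8, tardiness=max(0,8-5)=3
  Job 2: p=4, d=11, C=12, tardiness=max(0,12-11)=1
  Job 3: p=5, d=14, C=17, tardiness=max(0,17-14)=3
  Job 4: p=6, d=17, C=23, tardiness=max(0,23-17)=6
  Job 5: p=7, d=18, C=30, tardiness=max(0,30-18)=12
Total tardiness = 25

25


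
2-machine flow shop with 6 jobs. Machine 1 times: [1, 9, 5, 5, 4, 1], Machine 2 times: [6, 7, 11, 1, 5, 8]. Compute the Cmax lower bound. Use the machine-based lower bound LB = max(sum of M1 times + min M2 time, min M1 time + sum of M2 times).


LB1 = sum(M1 times) + min(M2 times) = 25 + 1 = 26
LB2 = min(M1 times) + sum(M2 times) = 1 + 38 = 39
Lower bound = max(LB1, LB2) = max(26, 39) = 39

39


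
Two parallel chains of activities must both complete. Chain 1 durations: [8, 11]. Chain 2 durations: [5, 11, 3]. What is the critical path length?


Path A total = 8 + 11 = 19
Path B total = 5 + 11 + 3 = 19
Critical path = longest path = max(19, 19) = 19

19


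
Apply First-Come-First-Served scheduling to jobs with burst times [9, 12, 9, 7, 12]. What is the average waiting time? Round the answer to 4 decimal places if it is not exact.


FCFS order (as given): [9, 12, 9, 7, 12]
Waiting times:
  Job 1: wait = 0
  Job 2: wait = 9
  Job 3: wait = 21
  Job 4: wait = 30
  Job 5: wait = 37
Sum of waiting times = 97
Average waiting time = 97/5 = 19.4

19.4


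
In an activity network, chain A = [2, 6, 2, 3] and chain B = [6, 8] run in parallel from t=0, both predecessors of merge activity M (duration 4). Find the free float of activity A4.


ES(A4) = sum of predecessors on chain A = 10
EF(A4) = ES + duration = 10 + 3 = 13
Successor of A4 is M. ES(M) = max(sum(A), sum(B)) = max(13, 14) = 14
Free float = ES(successor) - EF(current) = 14 - 13 = 1

1


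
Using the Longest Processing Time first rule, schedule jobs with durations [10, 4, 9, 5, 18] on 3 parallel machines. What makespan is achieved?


Sort jobs in decreasing order (LPT): [18, 10, 9, 5, 4]
Assign each job to the least loaded machine:
  Machine 1: jobs [18], load = 18
  Machine 2: jobs [10, 4], load = 14
  Machine 3: jobs [9, 5], load = 14
Makespan = max load = 18

18


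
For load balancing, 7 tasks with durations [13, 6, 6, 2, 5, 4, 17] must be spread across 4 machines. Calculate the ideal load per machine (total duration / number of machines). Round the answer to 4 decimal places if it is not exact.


Total processing time = 13 + 6 + 6 + 2 + 5 + 4 + 17 = 53
Number of machines = 4
Ideal balanced load = 53 / 4 = 13.25

13.25


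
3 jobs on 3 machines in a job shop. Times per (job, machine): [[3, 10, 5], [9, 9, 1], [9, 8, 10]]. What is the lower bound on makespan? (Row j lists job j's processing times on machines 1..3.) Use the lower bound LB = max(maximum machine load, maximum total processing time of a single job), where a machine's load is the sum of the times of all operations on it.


Machine loads:
  Machine 1: 3 + 9 + 9 = 21
  Machine 2: 10 + 9 + 8 = 27
  Machine 3: 5 + 1 + 10 = 16
Max machine load = 27
Job totals:
  Job 1: 18
  Job 2: 19
  Job 3: 27
Max job total = 27
Lower bound = max(27, 27) = 27

27


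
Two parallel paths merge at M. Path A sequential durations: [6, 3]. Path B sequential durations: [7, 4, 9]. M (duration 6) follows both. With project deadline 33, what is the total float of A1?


Forward pass: ES(A1) = sum of predecessors on chain A = 0
EF = ES + duration = 0 + 6 = 6
Backward pass: LF(M) = deadline = 33; LS(M) = 33 - 6 = 27
LF(A1) = LS(M) - sum(successors on chain A) = 27 - 3 = 24
LS = LF - duration = 24 - 6 = 18
Total float = LS - ES = 18 - 0 = 18

18


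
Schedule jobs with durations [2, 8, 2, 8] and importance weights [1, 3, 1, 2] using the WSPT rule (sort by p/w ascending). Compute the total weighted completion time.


Compute p/w ratios and sort ascending (WSPT): [(2, 1), (2, 1), (8, 3), (8, 2)]
Compute weighted completion times:
  Job (p=2,w=1): C=2, w*C=1*2=2
  Job (p=2,w=1): C=4, w*C=1*4=4
  Job (p=8,w=3): C=12, w*C=3*12=36
  Job (p=8,w=2): C=20, w*C=2*20=40
Total weighted completion time = 82

82


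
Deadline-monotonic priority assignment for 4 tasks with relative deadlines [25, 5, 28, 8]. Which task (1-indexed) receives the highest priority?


Sort tasks by relative deadline (ascending):
  Task 2: deadline = 5
  Task 4: deadline = 8
  Task 1: deadline = 25
  Task 3: deadline = 28
Priority order (highest first): [2, 4, 1, 3]
Highest priority task = 2

2


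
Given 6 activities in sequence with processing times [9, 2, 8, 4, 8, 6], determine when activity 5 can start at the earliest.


Activity 5 starts after activities 1 through 4 complete.
Predecessor durations: [9, 2, 8, 4]
ES = 9 + 2 + 8 + 4 = 23

23


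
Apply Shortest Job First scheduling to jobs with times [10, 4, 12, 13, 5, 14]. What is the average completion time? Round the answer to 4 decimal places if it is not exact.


SJF order (ascending): [4, 5, 10, 12, 13, 14]
Completion times:
  Job 1: burst=4, C=4
  Job 2: burst=5, C=9
  Job 3: burst=10, C=19
  Job 4: burst=12, C=31
  Job 5: burst=13, C=44
  Job 6: burst=14, C=58
Average completion = 165/6 = 27.5

27.5


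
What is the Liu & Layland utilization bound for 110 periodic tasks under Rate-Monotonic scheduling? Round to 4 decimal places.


Compute 2^(1/110) = 1.0063212332
Subtract 1: 1.0063212332 - 1 = 0.0063212332
Multiply by n: 110 * 0.0063212332 = 0.6953356520
Round to 4 dp: 0.6953

0.6953


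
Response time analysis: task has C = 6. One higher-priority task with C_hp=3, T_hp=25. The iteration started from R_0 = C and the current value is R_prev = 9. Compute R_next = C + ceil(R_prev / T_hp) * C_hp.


R_next = C + ceil(R_prev / T_hp) * C_hp
ceil(9 / 25) = ceil(0.36) = 1
Interference = 1 * 3 = 3
R_next = 6 + 3 = 9
R_next = R_prev, so the iteration has converged (response time = 9).

9


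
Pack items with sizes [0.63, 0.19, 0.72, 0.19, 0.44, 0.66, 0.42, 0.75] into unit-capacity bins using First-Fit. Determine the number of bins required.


Place items sequentially using First-Fit:
  Item 0.63 -> new Bin 1
  Item 0.19 -> Bin 1 (now 0.82)
  Item 0.72 -> new Bin 2
  Item 0.19 -> Bin 2 (now 0.91)
  Item 0.44 -> new Bin 3
  Item 0.66 -> new Bin 4
  Item 0.42 -> Bin 3 (now 0.86)
  Item 0.75 -> new Bin 5
Total bins used = 5

5


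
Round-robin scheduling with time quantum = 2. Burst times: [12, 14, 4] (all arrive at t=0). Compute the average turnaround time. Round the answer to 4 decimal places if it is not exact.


Time quantum = 2
Execution trace:
  J1 runs 2 units, time = 2
  J2 runs 2 units, time = 4
  J3 runs 2 units, time = 6
  J1 runs 2 units, time = 8
  J2 runs 2 units, time = 10
  J3 runs 2 units, time = 12
  J1 runs 2 units, time = 14
  J2 runs 2 units, time = 16
  J1 runs 2 units, time = 18
  J2 runs 2 units, time = 20
  J1 runs 2 units, time = 22
  J2 runs 2 units, time = 24
  J1 runs 2 units, time = 26
  J2 runs 2 units, time = 28
  J2 runs 2 units, time = 30
Finish times: [26, 30, 12]
Average turnaround = 68/3 = 22.6667

22.6667


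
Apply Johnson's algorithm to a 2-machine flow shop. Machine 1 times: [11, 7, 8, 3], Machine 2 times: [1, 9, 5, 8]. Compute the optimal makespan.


Apply Johnson's rule:
  Group 1 (a <= b): [(4, 3, 8), (2, 7, 9)]
  Group 2 (a > b): [(3, 8, 5), (1, 11, 1)]
Optimal job order: [4, 2, 3, 1]
Schedule:
  Job 4: M1 done at 3, M2 done at 11
  Job 2: M1 done at 10, M2 done at 20
  Job 3: M1 done at 18, M2 done at 25
  Job 1: M1 done at 29, M2 done at 30
Makespan = 30

30


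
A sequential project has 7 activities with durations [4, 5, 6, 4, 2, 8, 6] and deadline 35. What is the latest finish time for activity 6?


LF(activity 6) = deadline - sum of successor durations
Successors: activities 7 through 7 with durations [6]
Sum of successor durations = 6
LF = 35 - 6 = 29

29


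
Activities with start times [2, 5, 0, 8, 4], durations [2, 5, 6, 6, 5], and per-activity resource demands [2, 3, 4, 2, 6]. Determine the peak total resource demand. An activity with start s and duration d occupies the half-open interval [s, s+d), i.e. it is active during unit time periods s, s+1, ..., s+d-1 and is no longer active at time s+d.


Each activity i is active on [start_i, start_i + duration_i).
Compute total resource usage per time slot:
  t=0: active resources = [4], total = 4
  t=1: active resources = [4], total = 4
  t=2: active resources = [2, 4], total = 6
  t=3: active resources = [2, 4], total = 6
  t=4: active resources = [4, 6], total = 10
  t=5: active resources = [3, 4, 6], total = 13
  t=6: active resources = [3, 6], total = 9
  t=7: active resources = [3, 6], total = 9
  t=8: active resources = [3, 2, 6], total = 11
  t=9: active resources = [3, 2], total = 5
  t=10: active resources = [2], total = 2
  t=11: active resources = [2], total = 2
  t=12: active resources = [2], total = 2
  t=13: active resources = [2], total = 2
Peak resource demand = 13

13


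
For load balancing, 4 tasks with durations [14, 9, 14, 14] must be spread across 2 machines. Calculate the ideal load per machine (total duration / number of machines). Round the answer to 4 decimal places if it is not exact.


Total processing time = 14 + 9 + 14 + 14 = 51
Number of machines = 2
Ideal balanced load = 51 / 2 = 25.5

25.5


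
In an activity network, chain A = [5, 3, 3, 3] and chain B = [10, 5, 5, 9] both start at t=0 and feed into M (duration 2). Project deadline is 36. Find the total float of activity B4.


Forward pass: ES(B4) = sum of predecessors on chain B = 20
EF = ES + duration = 20 + 9 = 29
Backward pass: LF(M) = deadline = 36; LS(M) = 36 - 2 = 34
LF(B4) = LS(M) - sum(successors on chain B) = 34 - 0 = 34
LS = LF - duration = 34 - 9 = 25
Total float = LS - ES = 25 - 20 = 5

5


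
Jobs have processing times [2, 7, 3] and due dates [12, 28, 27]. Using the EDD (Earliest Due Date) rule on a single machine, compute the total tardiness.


Sort by due date (EDD order): [(2, 12), (3, 27), (7, 28)]
Compute completion times and tardiness:
  Job 1: p=2, d=12, C=2, tardiness=max(0,2-12)=0
  Job 2: p=3, d=27, C=5, tardiness=max(0,5-27)=0
  Job 3: p=7, d=28, C=12, tardiness=max(0,12-28)=0
Total tardiness = 0

0


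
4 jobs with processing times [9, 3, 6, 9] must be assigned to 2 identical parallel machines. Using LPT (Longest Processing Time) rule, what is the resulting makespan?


Sort jobs in decreasing order (LPT): [9, 9, 6, 3]
Assign each job to the least loaded machine:
  Machine 1: jobs [9, 6], load = 15
  Machine 2: jobs [9, 3], load = 12
Makespan = max load = 15

15


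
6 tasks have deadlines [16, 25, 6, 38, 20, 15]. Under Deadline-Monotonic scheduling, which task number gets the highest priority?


Sort tasks by relative deadline (ascending):
  Task 3: deadline = 6
  Task 6: deadline = 15
  Task 1: deadline = 16
  Task 5: deadline = 20
  Task 2: deadline = 25
  Task 4: deadline = 38
Priority order (highest first): [3, 6, 1, 5, 2, 4]
Highest priority task = 3

3


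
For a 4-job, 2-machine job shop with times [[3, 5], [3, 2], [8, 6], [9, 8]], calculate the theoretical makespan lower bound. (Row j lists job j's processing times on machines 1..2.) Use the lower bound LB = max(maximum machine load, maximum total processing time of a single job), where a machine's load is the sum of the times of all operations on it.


Machine loads:
  Machine 1: 3 + 3 + 8 + 9 = 23
  Machine 2: 5 + 2 + 6 + 8 = 21
Max machine load = 23
Job totals:
  Job 1: 8
  Job 2: 5
  Job 3: 14
  Job 4: 17
Max job total = 17
Lower bound = max(23, 17) = 23

23


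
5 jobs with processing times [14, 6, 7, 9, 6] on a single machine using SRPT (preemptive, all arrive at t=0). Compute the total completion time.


Since all jobs arrive at t=0, SRPT equals SPT ordering.
SPT order: [6, 6, 7, 9, 14]
Completion times:
  Job 1: p=6, C=6
  Job 2: p=6, C=12
  Job 3: p=7, C=19
  Job 4: p=9, C=28
  Job 5: p=14, C=42
Total completion time = 6 + 12 + 19 + 28 + 42 = 107

107


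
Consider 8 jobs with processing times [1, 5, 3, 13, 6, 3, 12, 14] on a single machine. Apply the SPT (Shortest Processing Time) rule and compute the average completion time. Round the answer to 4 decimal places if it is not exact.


Sort jobs by processing time (SPT order): [1, 3, 3, 5, 6, 12, 13, 14]
Compute completion times sequentially:
  Job 1: processing = 1, completes at 1
  Job 2: processing = 3, completes at 4
  Job 3: processing = 3, completes at 7
  Job 4: processing = 5, completes at 12
  Job 5: processing = 6, completes at 18
  Job 6: processing = 12, completes at 30
  Job 7: processing = 13, completes at 43
  Job 8: processing = 14, completes at 57
Sum of completion times = 172
Average completion time = 172/8 = 21.5

21.5


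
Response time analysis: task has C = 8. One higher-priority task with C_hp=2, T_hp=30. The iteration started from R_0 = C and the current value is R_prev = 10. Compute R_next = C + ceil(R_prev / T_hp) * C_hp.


R_next = C + ceil(R_prev / T_hp) * C_hp
ceil(10 / 30) = ceil(0.3333) = 1
Interference = 1 * 2 = 2
R_next = 8 + 2 = 10
R_next = R_prev, so the iteration has converged (response time = 10).

10


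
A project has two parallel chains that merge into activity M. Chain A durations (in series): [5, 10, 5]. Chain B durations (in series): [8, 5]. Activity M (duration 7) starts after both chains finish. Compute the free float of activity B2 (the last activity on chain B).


ES(B2) = sum of predecessors on chain B = 8
EF(B2) = ES + duration = 8 + 5 = 13
Successor of B2 is M. ES(M) = max(sum(A), sum(B)) = max(20, 13) = 20
Free float = ES(successor) - EF(current) = 20 - 13 = 7

7


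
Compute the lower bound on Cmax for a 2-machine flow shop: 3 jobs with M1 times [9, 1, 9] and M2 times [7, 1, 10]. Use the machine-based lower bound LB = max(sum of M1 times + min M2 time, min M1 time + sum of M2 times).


LB1 = sum(M1 times) + min(M2 times) = 19 + 1 = 20
LB2 = min(M1 times) + sum(M2 times) = 1 + 18 = 19
Lower bound = max(LB1, LB2) = max(20, 19) = 20

20


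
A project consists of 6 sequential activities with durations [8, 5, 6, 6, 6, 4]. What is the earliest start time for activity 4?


Activity 4 starts after activities 1 through 3 complete.
Predecessor durations: [8, 5, 6]
ES = 8 + 5 + 6 = 19

19


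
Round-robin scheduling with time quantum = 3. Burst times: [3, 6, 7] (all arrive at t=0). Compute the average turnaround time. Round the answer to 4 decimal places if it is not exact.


Time quantum = 3
Execution trace:
  J1 runs 3 units, time = 3
  J2 runs 3 units, time = 6
  J3 runs 3 units, time = 9
  J2 runs 3 units, time = 12
  J3 runs 3 units, time = 15
  J3 runs 1 units, time = 16
Finish times: [3, 12, 16]
Average turnaround = 31/3 = 10.3333

10.3333


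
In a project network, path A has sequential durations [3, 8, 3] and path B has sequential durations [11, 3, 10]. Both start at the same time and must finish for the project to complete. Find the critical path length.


Path A total = 3 + 8 + 3 = 14
Path B total = 11 + 3 + 10 = 24
Critical path = longest path = max(14, 24) = 24

24


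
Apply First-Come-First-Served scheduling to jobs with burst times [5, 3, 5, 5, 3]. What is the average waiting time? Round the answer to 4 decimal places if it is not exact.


FCFS order (as given): [5, 3, 5, 5, 3]
Waiting times:
  Job 1: wait = 0
  Job 2: wait = 5
  Job 3: wait = 8
  Job 4: wait = 13
  Job 5: wait = 18
Sum of waiting times = 44
Average waiting time = 44/5 = 8.8

8.8


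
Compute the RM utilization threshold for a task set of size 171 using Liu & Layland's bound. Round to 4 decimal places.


Compute 2^(1/171) = 1.0040617188
Subtract 1: 1.0040617188 - 1 = 0.0040617188
Multiply by n: 171 * 0.0040617188 = 0.6945539148
Round to 4 dp: 0.6946

0.6946


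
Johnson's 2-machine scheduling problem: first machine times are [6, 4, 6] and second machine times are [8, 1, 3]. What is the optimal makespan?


Apply Johnson's rule:
  Group 1 (a <= b): [(1, 6, 8)]
  Group 2 (a > b): [(3, 6, 3), (2, 4, 1)]
Optimal job order: [1, 3, 2]
Schedule:
  Job 1: M1 done at 6, M2 done at 14
  Job 3: M1 done at 12, M2 done at 17
  Job 2: M1 done at 16, M2 done at 18
Makespan = 18

18


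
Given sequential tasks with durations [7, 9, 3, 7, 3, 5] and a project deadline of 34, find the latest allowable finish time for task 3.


LF(activity 3) = deadline - sum of successor durations
Successors: activities 4 through 6 with durations [7, 3, 5]
Sum of successor durations = 15
LF = 34 - 15 = 19

19


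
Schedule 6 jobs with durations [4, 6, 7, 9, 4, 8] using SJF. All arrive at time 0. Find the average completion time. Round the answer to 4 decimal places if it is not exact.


SJF order (ascending): [4, 4, 6, 7, 8, 9]
Completion times:
  Job 1: burst=4, C=4
  Job 2: burst=4, C=8
  Job 3: burst=6, C=14
  Job 4: burst=7, C=21
  Job 5: burst=8, C=29
  Job 6: burst=9, C=38
Average completion = 114/6 = 19.0

19.0


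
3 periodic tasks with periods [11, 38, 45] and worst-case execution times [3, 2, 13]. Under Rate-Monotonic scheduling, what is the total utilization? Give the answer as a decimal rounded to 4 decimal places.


Compute individual utilizations (exact fractions):
  Task 1: C/T = 3/11 (approx. 0.2727)
  Task 2: C/T = 2/38 = 1/19 (approx. 0.0526)
  Task 3: C/T = 13/45 (approx. 0.2889)
Total utilization U = 3/11 + 1/19 + 13/45 = 5777/9405
Rounded to 4 decimal places: U = 0.6142
RM (Liu & Layland) bound for 3 tasks = 0.779763; compare with U = 5777/9405 (approx. 0.614248)
U <= bound, so schedulable by RM sufficient condition.

0.6142


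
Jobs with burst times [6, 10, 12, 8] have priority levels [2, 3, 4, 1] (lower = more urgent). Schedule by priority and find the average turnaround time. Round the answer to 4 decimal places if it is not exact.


Sort by priority (ascending = highest first):
Order: [(1, 8), (2, 6), (3, 10), (4, 12)]
Completion times:
  Priority 1, burst=8, C=8
  Priority 2, burst=6, C=14
  Priority 3, burst=10, C=24
  Priority 4, burst=12, C=36
Average turnaround = 82/4 = 20.5

20.5


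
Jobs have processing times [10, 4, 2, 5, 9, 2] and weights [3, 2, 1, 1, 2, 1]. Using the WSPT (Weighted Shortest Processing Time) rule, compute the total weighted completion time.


Compute p/w ratios and sort ascending (WSPT): [(4, 2), (2, 1), (2, 1), (10, 3), (9, 2), (5, 1)]
Compute weighted completion times:
  Job (p=4,w=2): C=4, w*C=2*4=8
  Job (p=2,w=1): C=6, w*C=1*6=6
  Job (p=2,w=1): C=8, w*C=1*8=8
  Job (p=10,w=3): C=18, w*C=3*18=54
  Job (p=9,w=2): C=27, w*C=2*27=54
  Job (p=5,w=1): C=32, w*C=1*32=32
Total weighted completion time = 162

162


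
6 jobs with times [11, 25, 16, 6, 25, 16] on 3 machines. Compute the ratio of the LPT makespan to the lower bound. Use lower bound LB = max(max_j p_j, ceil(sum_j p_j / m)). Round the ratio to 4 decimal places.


LPT order: [25, 25, 16, 16, 11, 6]
Machine loads after assignment: [36, 31, 32]
LPT makespan = 36
Lower bound = max(max_job, ceil(total/3)) = max(25, 33) = 33
Ratio = 36 / 33 = 1.0909

1.0909


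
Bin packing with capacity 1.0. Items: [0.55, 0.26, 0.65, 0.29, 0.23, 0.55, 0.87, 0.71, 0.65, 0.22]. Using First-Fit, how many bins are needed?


Place items sequentially using First-Fit:
  Item 0.55 -> new Bin 1
  Item 0.26 -> Bin 1 (now 0.81)
  Item 0.65 -> new Bin 2
  Item 0.29 -> Bin 2 (now 0.94)
  Item 0.23 -> new Bin 3
  Item 0.55 -> Bin 3 (now 0.78)
  Item 0.87 -> new Bin 4
  Item 0.71 -> new Bin 5
  Item 0.65 -> new Bin 6
  Item 0.22 -> Bin 3 (now 1.0)
Total bins used = 6

6


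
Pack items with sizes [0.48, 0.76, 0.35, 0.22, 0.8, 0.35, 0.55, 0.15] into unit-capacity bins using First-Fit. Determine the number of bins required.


Place items sequentially using First-Fit:
  Item 0.48 -> new Bin 1
  Item 0.76 -> new Bin 2
  Item 0.35 -> Bin 1 (now 0.83)
  Item 0.22 -> Bin 2 (now 0.98)
  Item 0.8 -> new Bin 3
  Item 0.35 -> new Bin 4
  Item 0.55 -> Bin 4 (now 0.9)
  Item 0.15 -> Bin 1 (now 0.98)
Total bins used = 4

4


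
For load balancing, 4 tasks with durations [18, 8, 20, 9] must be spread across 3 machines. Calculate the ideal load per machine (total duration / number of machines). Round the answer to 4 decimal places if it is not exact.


Total processing time = 18 + 8 + 20 + 9 = 55
Number of machines = 3
Ideal balanced load = 55 / 3 = 18.3333

18.3333


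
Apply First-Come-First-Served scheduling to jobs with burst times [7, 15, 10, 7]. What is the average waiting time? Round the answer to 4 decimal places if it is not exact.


FCFS order (as given): [7, 15, 10, 7]
Waiting times:
  Job 1: wait = 0
  Job 2: wait = 7
  Job 3: wait = 22
  Job 4: wait = 32
Sum of waiting times = 61
Average waiting time = 61/4 = 15.25

15.25


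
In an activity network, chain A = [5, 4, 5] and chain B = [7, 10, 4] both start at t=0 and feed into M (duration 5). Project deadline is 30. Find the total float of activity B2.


Forward pass: ES(B2) = sum of predecessors on chain B = 7
EF = ES + duration = 7 + 10 = 17
Backward pass: LF(M) = deadline = 30; LS(M) = 30 - 5 = 25
LF(B2) = LS(M) - sum(successors on chain B) = 25 - 4 = 21
LS = LF - duration = 21 - 10 = 11
Total float = LS - ES = 11 - 7 = 4

4


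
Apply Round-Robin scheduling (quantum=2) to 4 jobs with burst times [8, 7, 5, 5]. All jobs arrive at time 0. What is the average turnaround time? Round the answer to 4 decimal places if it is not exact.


Time quantum = 2
Execution trace:
  J1 runs 2 units, time = 2
  J2 runs 2 units, time = 4
  J3 runs 2 units, time = 6
  J4 runs 2 units, time = 8
  J1 runs 2 units, time = 10
  J2 runs 2 units, time = 12
  J3 runs 2 units, time = 14
  J4 runs 2 units, time = 16
  J1 runs 2 units, time = 18
  J2 runs 2 units, time = 20
  J3 runs 1 units, time = 21
  J4 runs 1 units, time = 22
  J1 runs 2 units, time = 24
  J2 runs 1 units, time = 25
Finish times: [24, 25, 21, 22]
Average turnaround = 92/4 = 23.0

23.0


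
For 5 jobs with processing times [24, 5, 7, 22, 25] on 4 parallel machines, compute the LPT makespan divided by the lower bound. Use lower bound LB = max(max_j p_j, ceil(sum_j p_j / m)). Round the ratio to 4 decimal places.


LPT order: [25, 24, 22, 7, 5]
Machine loads after assignment: [25, 24, 22, 12]
LPT makespan = 25
Lower bound = max(max_job, ceil(total/4)) = max(25, 21) = 25
Ratio = 25 / 25 = 1.0

1.0


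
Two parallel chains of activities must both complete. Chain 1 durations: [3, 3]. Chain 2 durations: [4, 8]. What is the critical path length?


Path A total = 3 + 3 = 6
Path B total = 4 + 8 = 12
Critical path = longest path = max(6, 12) = 12

12


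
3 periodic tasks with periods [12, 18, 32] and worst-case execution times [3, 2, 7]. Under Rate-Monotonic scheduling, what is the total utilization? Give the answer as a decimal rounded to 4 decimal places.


Compute individual utilizations (exact fractions):
  Task 1: C/T = 3/12 = 1/4 (approx. 0.25)
  Task 2: C/T = 2/18 = 1/9 (approx. 0.1111)
  Task 3: C/T = 7/32 (approx. 0.2188)
Total utilization U = 1/4 + 1/9 + 7/32 = 167/288
Rounded to 4 decimal places: U = 0.5799
RM (Liu & Layland) bound for 3 tasks = 0.779763; compare with U = 167/288 (approx. 0.579861)
U <= bound, so schedulable by RM sufficient condition.

0.5799


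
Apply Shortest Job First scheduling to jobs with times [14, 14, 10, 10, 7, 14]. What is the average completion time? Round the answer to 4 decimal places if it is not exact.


SJF order (ascending): [7, 10, 10, 14, 14, 14]
Completion times:
  Job 1: burst=7, C=7
  Job 2: burst=10, C=17
  Job 3: burst=10, C=27
  Job 4: burst=14, C=41
  Job 5: burst=14, C=55
  Job 6: burst=14, C=69
Average completion = 216/6 = 36.0

36.0


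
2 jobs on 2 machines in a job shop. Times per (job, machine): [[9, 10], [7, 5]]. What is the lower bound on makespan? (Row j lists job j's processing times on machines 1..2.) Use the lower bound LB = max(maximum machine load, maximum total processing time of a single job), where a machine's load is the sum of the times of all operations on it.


Machine loads:
  Machine 1: 9 + 7 = 16
  Machine 2: 10 + 5 = 15
Max machine load = 16
Job totals:
  Job 1: 19
  Job 2: 12
Max job total = 19
Lower bound = max(16, 19) = 19

19


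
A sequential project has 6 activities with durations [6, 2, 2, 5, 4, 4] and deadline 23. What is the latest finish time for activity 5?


LF(activity 5) = deadline - sum of successor durations
Successors: activities 6 through 6 with durations [4]
Sum of successor durations = 4
LF = 23 - 4 = 19

19


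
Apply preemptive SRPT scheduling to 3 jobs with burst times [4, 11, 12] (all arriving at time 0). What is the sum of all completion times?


Since all jobs arrive at t=0, SRPT equals SPT ordering.
SPT order: [4, 11, 12]
Completion times:
  Job 1: p=4, C=4
  Job 2: p=11, C=15
  Job 3: p=12, C=27
Total completion time = 4 + 15 + 27 = 46

46


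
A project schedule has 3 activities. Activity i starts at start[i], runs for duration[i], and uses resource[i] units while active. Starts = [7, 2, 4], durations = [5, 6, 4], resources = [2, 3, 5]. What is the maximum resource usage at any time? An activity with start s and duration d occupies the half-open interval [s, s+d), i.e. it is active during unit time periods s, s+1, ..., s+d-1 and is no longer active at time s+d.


Each activity i is active on [start_i, start_i + duration_i).
Compute total resource usage per time slot:
  t=0: active resources = [], total = 0
  t=1: active resources = [], total = 0
  t=2: active resources = [3], total = 3
  t=3: active resources = [3], total = 3
  t=4: active resources = [3, 5], total = 8
  t=5: active resources = [3, 5], total = 8
  t=6: active resources = [3, 5], total = 8
  t=7: active resources = [2, 3, 5], total = 10
  t=8: active resources = [2], total = 2
  t=9: active resources = [2], total = 2
  t=10: active resources = [2], total = 2
  t=11: active resources = [2], total = 2
Peak resource demand = 10

10
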